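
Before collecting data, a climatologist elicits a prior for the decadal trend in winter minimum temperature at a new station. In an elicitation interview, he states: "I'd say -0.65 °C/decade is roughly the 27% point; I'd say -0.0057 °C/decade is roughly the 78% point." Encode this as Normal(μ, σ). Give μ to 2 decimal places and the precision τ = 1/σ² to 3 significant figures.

μ = -0.36, τ = 4.62

For Normal(μ,σ), the p-quantile is μ + z_p·σ. Here z_{0.27} = -0.6128, z_{0.78} = 0.7722.
So -0.65 = μ − 0.6128σ and -0.0057 = μ + 0.7722σ.
Subtracting: σ = (-0.0057 − -0.65)/(0.7722 − (-0.6128)) = 0.47.
Then μ = -0.65 − (-0.6128)·0.47 = -0.36.
Precision τ = 1/σ² = 1/0.4652² = 4.62.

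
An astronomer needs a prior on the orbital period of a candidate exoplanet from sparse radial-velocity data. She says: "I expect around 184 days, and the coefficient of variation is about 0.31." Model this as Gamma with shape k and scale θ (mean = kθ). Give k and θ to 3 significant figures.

k ≈ 10.4, θ ≈ 17.7

For Gamma(k, scale θ): mean = kθ, variance = kθ², so CV = 1/√k.
CV = 0.31, hence k = 1/CV² = 10.4.
Then θ = mean/k = 184/10.4 = 17.7.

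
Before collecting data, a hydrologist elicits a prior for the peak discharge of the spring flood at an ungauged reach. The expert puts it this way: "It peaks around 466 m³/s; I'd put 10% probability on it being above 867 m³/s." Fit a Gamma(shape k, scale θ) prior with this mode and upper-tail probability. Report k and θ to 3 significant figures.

k ≈ 5.95, θ ≈ 94.1

Gamma(k,θ) with k>1 has mode (k−1)θ, so θ = 466/(k−1).
Need P(X < 867) = 0.9 with θ tied to k this way. Start at k = 2, θ = 466: P(X<867) ≈ 0.555.
Too low — raise k to concentrate. Iterating converges to k ≈ 5.95.
Then θ = 466/(5.95−1) ≈ 94.1.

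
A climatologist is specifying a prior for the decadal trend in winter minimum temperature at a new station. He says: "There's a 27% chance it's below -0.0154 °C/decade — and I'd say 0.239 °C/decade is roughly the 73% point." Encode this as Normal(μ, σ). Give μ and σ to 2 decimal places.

μ = 0.11, σ = 0.21

For Normal(μ,σ), the p-quantile is μ + z_p·σ. Here z_{0.27} = -0.6128, z_{0.73} = 0.6128.
So -0.0154 = μ − 0.6128σ and 0.239 = μ + 0.6128σ.
Subtracting: σ = (0.239 − -0.0154)/(0.6128 − (-0.6128)) = 0.21.
Then μ = -0.0154 − (-0.6128)·0.21 = 0.11.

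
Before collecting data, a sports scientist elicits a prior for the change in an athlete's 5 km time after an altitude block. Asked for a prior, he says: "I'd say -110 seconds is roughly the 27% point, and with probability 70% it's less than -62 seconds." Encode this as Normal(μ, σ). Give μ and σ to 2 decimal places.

μ = -84.13, σ = 42.21

The p-quantile of Normal(μ,σ) is μ + z_p·σ, with z_{0.27} = -0.6128 and z_{0.7} = 0.5244.
Eliminate σ: μ = (z₂·x₁ − z₁·x₂)/(z₂ − z₁) = (0.5244·-110 − (-0.6128)·-62)/1.137 = -84.13.
Then σ = (x₂ − x₁)/(z₂ − z₁) = (-62 − -110)/1.137 = 42.21.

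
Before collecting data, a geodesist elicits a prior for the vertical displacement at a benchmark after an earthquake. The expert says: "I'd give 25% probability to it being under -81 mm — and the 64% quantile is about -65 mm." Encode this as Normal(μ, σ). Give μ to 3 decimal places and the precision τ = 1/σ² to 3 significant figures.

μ = -70.552, τ = 0.00417

For Normal(μ,σ), the p-quantile is μ + z_p·σ. Here z_{0.25} = -0.6745, z_{0.64} = 0.3585.
So -81 = μ − 0.6745σ and -65 = μ + 0.3585σ.
Subtracting: σ = (-65 − -81)/(0.3585 − (-0.6745)) = 15.490.
Then μ = -81 − (-0.6745)·15.490 = -70.552.
Precision τ = 1/σ² = 1/15.49² = 0.00417.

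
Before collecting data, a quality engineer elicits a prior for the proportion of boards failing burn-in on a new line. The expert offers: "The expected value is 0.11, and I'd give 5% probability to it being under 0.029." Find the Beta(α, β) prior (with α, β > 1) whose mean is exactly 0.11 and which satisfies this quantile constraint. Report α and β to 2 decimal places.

α ≈ 2.70, β ≈ 21.83

With mean 0.11 fixed, write α = 0.11s, β = 0.89s where s = α+β.
Need P(θ < 0.029) = 0.05 under Beta(0.11s, 0.89s). Normal approximation: (q−m)/√(m(1−m)/s) ≈ z_{0.05} = -1.64, so s ≈ 0.11·0.89·(-1.64)²/(0.029−0.11)² = 40.4.
At s = 40.4: P(θ<0.029) ≈ 0.014. Adjusting to match 0.05 gives s ≈ 24.53.
So α = 0.11·24.53 ≈ 2.70, β = 0.89·24.53 ≈ 21.83.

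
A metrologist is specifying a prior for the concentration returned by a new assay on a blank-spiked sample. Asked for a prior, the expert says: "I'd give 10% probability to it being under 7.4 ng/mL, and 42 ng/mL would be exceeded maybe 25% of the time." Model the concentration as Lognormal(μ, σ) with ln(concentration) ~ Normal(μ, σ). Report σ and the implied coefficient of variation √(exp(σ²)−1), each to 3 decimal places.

σ ≈ 0.888, CV ≈ 1.095

If T ~ Lognormal(μ,σ) then ln T ~ Normal(μ,σ), so the p-quantile of ln T is μ + z_p·σ.
ln(7.4) = 2.001 and ln(42) = 3.738; z_{0.1} = -1.282, z_{0.75} = 0.6745.
σ = (3.738 − 2.001)/(0.6745 − (-1.282)) = 0.888.
μ = 2.001 − (-1.282)·0.888 = 3.139.
CV = √(exp(σ²)−1) = √(exp(0.7878)−1) = 1.095.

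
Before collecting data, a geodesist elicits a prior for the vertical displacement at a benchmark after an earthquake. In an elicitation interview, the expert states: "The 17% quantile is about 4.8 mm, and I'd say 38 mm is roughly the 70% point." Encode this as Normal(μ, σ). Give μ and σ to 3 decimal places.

The p-quantile of Normal(μ,σ) is μ + z_p·σ, with z_{0.17} = -0.9542 and z_{0.7} = 0.5244.
Eliminate σ: μ = (z₂·x₁ − z₁·x₂)/(z₂ − z₁) = (0.5244·4.8 − (-0.9542)·38)/1.479 = 26.225.
Then σ = (x₂ − x₁)/(z₂ − z₁) = (38 − 4.8)/1.479 = 22.454.

μ = 26.225, σ = 22.454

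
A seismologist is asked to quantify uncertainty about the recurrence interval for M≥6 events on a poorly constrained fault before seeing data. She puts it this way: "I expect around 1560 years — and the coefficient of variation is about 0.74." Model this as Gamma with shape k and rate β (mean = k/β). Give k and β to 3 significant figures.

k ≈ 1.83, β ≈ 0.00117

For Gamma(k, rate β): mean = k/β, variance = k/β², so CV = 1/√k.
CV = 0.74, hence k = 1/CV² = 1.83.
Then β = k/mean = 1.83/1560 = 0.00117.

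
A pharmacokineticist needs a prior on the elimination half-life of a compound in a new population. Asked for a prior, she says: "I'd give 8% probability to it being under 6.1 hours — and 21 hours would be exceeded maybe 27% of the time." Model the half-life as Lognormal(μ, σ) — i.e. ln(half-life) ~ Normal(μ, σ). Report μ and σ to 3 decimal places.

If T ~ Lognormal(μ,σ) then ln T ~ Normal(μ,σ), so the p-quantile of ln T is μ + z_p·σ.
ln(6.1) = 1.808 and ln(21) = 3.045; z_{0.08} = -1.405, z_{0.73} = 0.6128.
σ = (3.045 − 1.808)/(0.6128 − (-1.405)) = 0.613.
μ = 1.808 − (-1.405)·0.613 = 2.669.

μ ≈ 2.669, σ ≈ 0.613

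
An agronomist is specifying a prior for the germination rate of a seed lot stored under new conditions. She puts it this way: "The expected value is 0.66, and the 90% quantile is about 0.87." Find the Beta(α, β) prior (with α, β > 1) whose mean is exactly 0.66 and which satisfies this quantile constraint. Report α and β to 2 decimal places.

With mean 0.66 fixed, write α = 0.66s, β = 0.34s where s = α+β.
Need P(θ < 0.87) = 0.9 under Beta(0.66s, 0.34s). Normal approximation: (q−m)/√(m(1−m)/s) ≈ z_{0.9} = 1.28, so s ≈ 0.66·0.34·(1.28)²/(0.87−0.66)² = 8.4.
At s = 8.4: P(θ<0.87) ≈ 0.924. Adjusting to match 0.9 gives s ≈ 6.95.
So α = 0.66·6.95 ≈ 4.59, β = 0.34·6.95 ≈ 2.36.

α ≈ 4.59, β ≈ 2.36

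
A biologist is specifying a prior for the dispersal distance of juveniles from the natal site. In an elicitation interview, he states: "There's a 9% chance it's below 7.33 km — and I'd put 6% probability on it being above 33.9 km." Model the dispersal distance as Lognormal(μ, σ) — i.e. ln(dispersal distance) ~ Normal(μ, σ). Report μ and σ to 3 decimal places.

If T ~ Lognormal(μ,σ) then ln T ~ Normal(μ,σ), so the p-quantile of ln T is μ + z_p·σ.
ln(7.33) = 1.992 and ln(33.9) = 3.523; z_{0.09} = -1.341, z_{0.94} = 1.555.
σ = (3.523 − 1.992)/(1.555 − (-1.341)) = 0.529.
μ = 1.992 − (-1.341)·0.529 = 2.701.

μ ≈ 2.701, σ ≈ 0.529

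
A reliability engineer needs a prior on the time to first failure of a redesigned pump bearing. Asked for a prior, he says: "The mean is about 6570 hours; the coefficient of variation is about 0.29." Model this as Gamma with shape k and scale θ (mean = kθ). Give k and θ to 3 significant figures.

k ≈ 11.9, θ ≈ 553

For Gamma(k, scale θ): mean = kθ, variance = kθ², so CV = 1/√k.
CV = 0.29, hence k = 1/CV² = 11.9.
Then θ = mean/k = 6570/11.9 = 553.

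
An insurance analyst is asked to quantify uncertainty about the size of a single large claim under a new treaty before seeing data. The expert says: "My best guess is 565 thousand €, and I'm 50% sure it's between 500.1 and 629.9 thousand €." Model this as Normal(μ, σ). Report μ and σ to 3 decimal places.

A symmetric 50% interval runs μ ± z·σ with z = 0.6745.
Half-width = 64.9, so σ = 64.9/0.6745 = 96.221.
μ is the stated best guess, 565.000.

μ = 565.000, σ = 96.221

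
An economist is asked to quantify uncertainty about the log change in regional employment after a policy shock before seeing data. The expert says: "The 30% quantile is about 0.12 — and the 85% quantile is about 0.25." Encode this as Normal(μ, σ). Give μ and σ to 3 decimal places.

For Normal(μ,σ), the p-quantile is μ + z_p·σ. Here z_{0.3} = -0.5244, z_{0.85} = 1.036.
So 0.12 = μ − 0.5244σ and 0.25 = μ + 1.036σ.
Subtracting: σ = (0.25 − 0.12)/(1.036 − (-0.5244)) = 0.083.
Then μ = 0.12 − (-0.5244)·0.083 = 0.164.

μ = 0.164, σ = 0.083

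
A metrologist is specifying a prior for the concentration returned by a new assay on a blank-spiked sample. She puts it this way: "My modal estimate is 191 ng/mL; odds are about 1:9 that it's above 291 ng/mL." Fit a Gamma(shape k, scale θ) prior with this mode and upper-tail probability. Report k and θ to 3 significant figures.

k ≈ 11.5, θ ≈ 18.2

Gamma(k,θ) with k>1 has mode (k−1)θ, so θ = 191/(k−1).
Need P(X < 291) = 0.9 with θ tied to k this way. Start at k = 2, θ = 191: P(X<291) ≈ 0.450.
Too low — raise k to concentrate. Iterating converges to k ≈ 11.5.
Then θ = 191/(11.5−1) ≈ 18.2.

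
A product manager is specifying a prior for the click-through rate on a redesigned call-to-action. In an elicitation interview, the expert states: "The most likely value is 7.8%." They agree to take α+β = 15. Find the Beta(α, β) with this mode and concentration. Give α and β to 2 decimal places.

For α,β > 1 the Beta mode is (α−1)/(α+β−2). With α+β = 15, the mode is (α−1)/13.
Set (α−1)/13 = 0.078 → α = 1 + 0.078·13 = 2.01.
β = 15 − α = 12.99.

α = 2.01, β = 12.99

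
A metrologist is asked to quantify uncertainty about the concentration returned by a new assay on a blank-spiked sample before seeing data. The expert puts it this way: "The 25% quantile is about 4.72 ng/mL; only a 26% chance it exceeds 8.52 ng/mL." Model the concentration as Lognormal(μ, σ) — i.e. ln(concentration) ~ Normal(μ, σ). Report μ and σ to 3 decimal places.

μ ≈ 1.854, σ ≈ 0.448

If T ~ Lognormal(μ,σ) then ln T ~ Normal(μ,σ), so the p-quantile of ln T is μ + z_p·σ.
ln(4.72) = 1.552 and ln(8.52) = 2.142; z_{0.25} = -0.6745, z_{0.74} = 0.6433.
σ = (2.142 − 1.552)/(0.6433 − (-0.6745)) = 0.448.
μ = 1.552 − (-0.6745)·0.448 = 1.854.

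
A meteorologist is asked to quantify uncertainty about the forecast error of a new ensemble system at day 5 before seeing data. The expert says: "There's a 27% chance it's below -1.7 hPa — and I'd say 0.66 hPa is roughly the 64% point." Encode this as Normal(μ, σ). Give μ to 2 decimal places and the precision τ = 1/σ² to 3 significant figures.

μ = -0.21, τ = 0.169

For Normal(μ,σ), the p-quantile is μ + z_p·σ. Here z_{0.27} = -0.6128, z_{0.64} = 0.3585.
So -1.7 = μ − 0.6128σ and 0.66 = μ + 0.3585σ.
Subtracting: σ = (0.66 − -1.7)/(0.3585 − (-0.6128)) = 2.43.
Then μ = -1.7 − (-0.6128)·2.43 = -0.21.
Precision τ = 1/σ² = 1/2.43² = 0.169.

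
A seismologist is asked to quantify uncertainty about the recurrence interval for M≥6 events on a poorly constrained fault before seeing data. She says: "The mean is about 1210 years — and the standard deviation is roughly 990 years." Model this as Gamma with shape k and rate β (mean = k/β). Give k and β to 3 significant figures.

For Gamma(k, rate β): mean = k/β, variance = k/β², so CV = 1/√k.
CV = SD/mean = 990/1210 = 0.8182, hence k = 1/CV² = 1.49.
Then β = k/mean = 1.49/1210 = 0.00123.

k ≈ 1.49, β ≈ 0.00123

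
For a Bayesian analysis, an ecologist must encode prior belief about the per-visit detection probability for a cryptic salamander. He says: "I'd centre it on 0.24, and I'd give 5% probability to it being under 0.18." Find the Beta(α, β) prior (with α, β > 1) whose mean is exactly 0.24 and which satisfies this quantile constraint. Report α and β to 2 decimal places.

With mean 0.24 fixed, write α = 0.24s, β = 0.76s where s = α+β.
Need P(θ < 0.18) = 0.05 under Beta(0.24s, 0.76s). Normal approximation: (q−m)/√(m(1−m)/s) ≈ z_{0.05} = -1.64, so s ≈ 0.24·0.76·(-1.64)²/(0.18−0.24)² = 137.1.
At s = 137.1: P(θ<0.18) ≈ 0.043. Adjusting to match 0.05 gives s ≈ 125.68.
So α = 0.24·125.68 ≈ 30.16, β = 0.76·125.68 ≈ 95.52.

α ≈ 30.16, β ≈ 95.52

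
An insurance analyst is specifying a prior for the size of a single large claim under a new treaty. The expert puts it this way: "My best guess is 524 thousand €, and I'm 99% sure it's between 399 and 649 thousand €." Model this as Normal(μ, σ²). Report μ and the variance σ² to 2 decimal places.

A symmetric 99% interval runs μ ± z·σ with z = 2.576.
Half-width = 125, so σ = 125/2.576 = 48.528 and σ² = 2354.97.
μ is the stated best guess, 524.00.

μ = 524.00, σ² = 2354.97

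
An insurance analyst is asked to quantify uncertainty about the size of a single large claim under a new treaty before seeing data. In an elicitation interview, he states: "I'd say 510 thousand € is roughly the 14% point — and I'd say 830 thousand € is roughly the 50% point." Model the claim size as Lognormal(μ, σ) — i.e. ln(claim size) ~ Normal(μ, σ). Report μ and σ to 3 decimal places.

If T ~ Lognormal(μ,σ) then ln T ~ Normal(μ,σ), so the p-quantile of ln T is μ + z_p·σ.
ln(510) = 6.234 and ln(830) = 6.721; z_{0.14} = -1.08, z_{0.5} = 0.
σ = (6.721 − 6.234)/(0 − (-1.08)) = 0.451.
μ = 6.234 − (-1.08)·0.451 = 6.721.

μ ≈ 6.721, σ ≈ 0.451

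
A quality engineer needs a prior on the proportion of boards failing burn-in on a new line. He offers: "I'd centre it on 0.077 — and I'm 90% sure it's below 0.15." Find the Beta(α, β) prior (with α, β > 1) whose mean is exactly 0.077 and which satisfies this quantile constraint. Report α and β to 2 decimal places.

With mean 0.077 fixed, write α = 0.077s, β = 0.923s where s = α+β.
Need P(θ < 0.15) = 0.9 under Beta(0.077s, 0.923s). Normal approximation: (q−m)/√(m(1−m)/s) ≈ z_{0.9} = 1.28, so s ≈ 0.077·0.923·(1.28)²/(0.15−0.077)² = 21.9.
At s = 21.9: P(θ<0.15) ≈ 0.893. Adjusting to match 0.9 gives s ≈ 23.86.
So α = 0.077·23.86 ≈ 1.84, β = 0.923·23.86 ≈ 22.03.

α ≈ 1.84, β ≈ 22.03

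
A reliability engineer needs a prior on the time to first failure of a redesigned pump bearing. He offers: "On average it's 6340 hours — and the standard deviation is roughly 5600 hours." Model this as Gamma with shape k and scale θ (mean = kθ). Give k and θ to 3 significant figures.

k ≈ 1.28, θ ≈ 4950

For Gamma(k, scale θ): mean = kθ, variance = kθ², so CV = 1/√k.
CV = SD/mean = 5600/6340 = 0.8833, hence k = 1/CV² = 1.28.
Then θ = mean/k = 6340/1.28 = 4950.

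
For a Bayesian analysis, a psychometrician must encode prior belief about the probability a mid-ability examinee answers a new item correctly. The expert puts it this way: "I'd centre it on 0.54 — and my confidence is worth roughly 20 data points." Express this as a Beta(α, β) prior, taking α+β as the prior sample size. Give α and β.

Under the effective-sample-size interpretation, Beta(α, β) has prior mean α/(α+β) and prior sample size α+β.
So α+β = 20 and α/(α+β) = 0.54, giving α = 0.54·20 = 10.8 and β = 20 − 10.8 = 9.2.

α = 10.8, β = 9.2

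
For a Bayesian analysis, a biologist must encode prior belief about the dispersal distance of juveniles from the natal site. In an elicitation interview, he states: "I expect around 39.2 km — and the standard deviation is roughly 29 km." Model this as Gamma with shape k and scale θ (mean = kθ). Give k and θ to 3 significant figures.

For Gamma(k, scale θ): mean = kθ, variance = kθ², so CV = 1/√k.
CV = SD/mean = 29/39.2 = 0.7398, hence k = 1/CV² = 1.83.
Then θ = mean/k = 39.2/1.83 = 21.5.

k ≈ 1.83, θ ≈ 21.5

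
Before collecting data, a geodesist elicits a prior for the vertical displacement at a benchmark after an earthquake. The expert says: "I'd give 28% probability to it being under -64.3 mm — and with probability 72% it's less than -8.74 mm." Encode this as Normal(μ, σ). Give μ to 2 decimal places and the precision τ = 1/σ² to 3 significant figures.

For Normal(μ,σ), the p-quantile is μ + z_p·σ. Here z_{0.28} = -0.5828, z_{0.72} = 0.5828.
So -64.3 = μ − 0.5828σ and -8.74 = μ + 0.5828σ.
Subtracting: σ = (-8.74 − -64.3)/(0.5828 − (-0.5828)) = 47.66.
Then μ = -64.3 − (-0.5828)·47.66 = -36.52.
Precision τ = 1/σ² = 1/47.66² = 0.00044.

μ = -36.52, τ = 0.00044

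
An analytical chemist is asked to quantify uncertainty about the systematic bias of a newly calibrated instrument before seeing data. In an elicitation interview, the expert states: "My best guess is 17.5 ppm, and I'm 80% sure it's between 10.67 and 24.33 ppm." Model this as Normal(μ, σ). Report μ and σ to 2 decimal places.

μ = 17.50, σ = 5.33

A symmetric 80% interval runs μ ± z·σ with z = 1.282.
Half-width = 6.83, so σ = 6.83/1.282 = 5.33.
μ is the stated best guess, 17.50.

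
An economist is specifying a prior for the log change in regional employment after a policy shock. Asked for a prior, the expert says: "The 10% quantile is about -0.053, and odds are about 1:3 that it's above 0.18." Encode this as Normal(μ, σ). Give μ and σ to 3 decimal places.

For Normal(μ,σ), the p-quantile is μ + z_p·σ. Here z_{0.1} = -1.282, z_{0.75} = 0.6745.
So -0.053 = μ − 1.282σ and 0.18 = μ + 0.6745σ.
Subtracting: σ = (0.18 − -0.053)/(0.6745 − (-1.282)) = 0.119.
Then μ = -0.053 − (-1.282)·0.119 = 0.100.

μ = 0.100, σ = 0.119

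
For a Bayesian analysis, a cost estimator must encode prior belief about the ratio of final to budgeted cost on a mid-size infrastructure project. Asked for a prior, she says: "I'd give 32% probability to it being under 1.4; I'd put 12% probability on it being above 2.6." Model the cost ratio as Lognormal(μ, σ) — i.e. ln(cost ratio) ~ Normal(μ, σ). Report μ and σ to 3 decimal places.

If T ~ Lognormal(μ,σ) then ln T ~ Normal(μ,σ), so the p-quantile of ln T is μ + z_p·σ.
ln(1.4) = 0.3365 and ln(2.6) = 0.9555; z_{0.32} = -0.4677, z_{0.88} = 1.175.
σ = (0.9555 − 0.3365)/(1.175 − (-0.4677)) = 0.377.
μ = 0.3365 − (-0.4677)·0.377 = 0.513.

μ ≈ 0.513, σ ≈ 0.377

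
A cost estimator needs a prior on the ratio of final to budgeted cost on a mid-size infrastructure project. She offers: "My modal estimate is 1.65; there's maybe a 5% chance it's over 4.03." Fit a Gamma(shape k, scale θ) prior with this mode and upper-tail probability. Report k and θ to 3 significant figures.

k ≈ 4.41, θ ≈ 0.483

Gamma(k,θ) with k>1 has mode (k−1)θ, so θ = 1.65/(k−1).
Need P(X < 4.03) = 0.95 with θ tied to k this way. Start at k = 2, θ = 1.65: P(X<4.03) ≈ 0.701.
Too low — raise k to concentrate. Iterating converges to k ≈ 4.41.
Then θ = 1.65/(4.41−1) ≈ 0.483.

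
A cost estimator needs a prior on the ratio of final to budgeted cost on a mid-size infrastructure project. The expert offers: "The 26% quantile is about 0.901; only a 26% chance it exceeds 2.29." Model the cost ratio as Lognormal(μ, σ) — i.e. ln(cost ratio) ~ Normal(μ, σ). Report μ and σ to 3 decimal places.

μ ≈ 0.362, σ ≈ 0.725

If T ~ Lognormal(μ,σ) then ln T ~ Normal(μ,σ), so the p-quantile of ln T is μ + z_p·σ.
ln(0.901) = -0.1043 and ln(2.29) = 0.8286; z_{0.26} = -0.6433, z_{0.74} = 0.6433.
σ = (0.8286 − -0.1043)/(0.6433 − (-0.6433)) = 0.725.
μ = -0.1043 − (-0.6433)·0.725 = 0.362.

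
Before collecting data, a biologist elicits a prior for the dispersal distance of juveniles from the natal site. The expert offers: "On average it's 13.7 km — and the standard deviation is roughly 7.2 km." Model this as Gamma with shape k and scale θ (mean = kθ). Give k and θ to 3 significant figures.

For Gamma(k, scale θ): mean = kθ, variance = kθ², so CV = 1/√k.
CV = SD/mean = 7.2/13.7 = 0.5255, hence k = 1/CV² = 3.62.
Then θ = mean/k = 13.7/3.62 = 3.78.

k ≈ 3.62, θ ≈ 3.78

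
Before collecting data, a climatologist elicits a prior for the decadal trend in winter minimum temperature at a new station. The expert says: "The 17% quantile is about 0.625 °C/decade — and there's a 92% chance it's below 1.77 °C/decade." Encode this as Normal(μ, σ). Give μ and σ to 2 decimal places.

For Normal(μ,σ), the p-quantile is μ + z_p·σ. Here z_{0.17} = -0.9542, z_{0.92} = 1.405.
So 0.625 = μ − 0.9542σ and 1.77 = μ + 1.405σ.
Subtracting: σ = (1.77 − 0.625)/(1.405 − (-0.9542)) = 0.49.
Then μ = 0.625 − (-0.9542)·0.49 = 1.09.

μ = 1.09, σ = 0.49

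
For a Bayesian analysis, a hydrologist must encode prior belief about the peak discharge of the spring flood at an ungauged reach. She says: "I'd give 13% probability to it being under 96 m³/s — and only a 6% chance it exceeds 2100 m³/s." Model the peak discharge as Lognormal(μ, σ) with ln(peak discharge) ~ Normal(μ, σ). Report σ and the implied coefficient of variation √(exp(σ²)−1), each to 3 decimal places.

σ ≈ 1.151, CV ≈ 1.661

If T ~ Lognormal(μ,σ) then ln T ~ Normal(μ,σ), so the p-quantile of ln T is μ + z_p·σ.
ln(96) = 4.564 and ln(2100) = 7.65; z_{0.13} = -1.126, z_{0.94} = 1.555.
σ = (7.65 − 4.564)/(1.555 − (-1.126)) = 1.151.
μ = 4.564 − (-1.126)·1.151 = 5.861.
CV = √(exp(σ²)−1) = √(exp(1.3242)−1) = 1.661.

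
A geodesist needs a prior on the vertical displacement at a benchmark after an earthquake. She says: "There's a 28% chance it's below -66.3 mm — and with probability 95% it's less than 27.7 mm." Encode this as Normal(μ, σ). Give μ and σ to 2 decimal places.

μ = -41.71, σ = 42.20

The p-quantile of Normal(μ,σ) is μ + z_p·σ, with z_{0.28} = -0.5828 and z_{0.95} = 1.645.
Eliminate σ: μ = (z₂·x₁ − z₁·x₂)/(z₂ − z₁) = (1.645·-66.3 − (-0.5828)·27.7)/2.228 = -41.71.
Then σ = (x₂ − x₁)/(z₂ − z₁) = (27.7 − -66.3)/2.228 = 42.20.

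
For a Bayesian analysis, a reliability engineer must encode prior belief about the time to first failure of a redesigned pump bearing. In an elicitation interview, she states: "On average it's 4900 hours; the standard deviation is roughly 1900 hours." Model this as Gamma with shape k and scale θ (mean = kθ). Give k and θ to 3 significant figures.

For Gamma(k, scale θ): mean = kθ, variance = kθ², so CV = 1/√k.
CV = SD/mean = 1900/4900 = 0.3878, hence k = 1/CV² = 6.65.
Then θ = mean/k = 4900/6.65 = 737.

k ≈ 6.65, θ ≈ 737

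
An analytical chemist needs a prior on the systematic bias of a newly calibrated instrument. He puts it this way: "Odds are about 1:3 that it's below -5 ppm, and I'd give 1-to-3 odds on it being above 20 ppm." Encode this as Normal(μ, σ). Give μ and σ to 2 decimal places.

For Normal(μ,σ), the p-quantile is μ + z_p·σ. Here z_{0.25} = -0.6745, z_{0.75} = 0.6745.
So -5 = μ − 0.6745σ and 20 = μ + 0.6745σ.
Subtracting: σ = (20 − -5)/(0.6745 − (-0.6745)) = 18.53.
Then μ = -5 − (-0.6745)·18.53 = 7.50.

μ = 7.50, σ = 18.53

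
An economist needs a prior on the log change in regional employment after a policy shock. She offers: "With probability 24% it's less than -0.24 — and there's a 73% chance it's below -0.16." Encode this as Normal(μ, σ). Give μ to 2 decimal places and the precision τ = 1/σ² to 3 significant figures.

μ = -0.20, τ = 272

The p-quantile of Normal(μ,σ) is μ + z_p·σ, with z_{0.24} = -0.7063 and z_{0.73} = 0.6128.
Eliminate σ: μ = (z₂·x₁ − z₁·x₂)/(z₂ − z₁) = (0.6128·-0.24 − (-0.7063)·-0.16)/1.319 = -0.20.
Then σ = (x₂ − x₁)/(z₂ − z₁) = (-0.16 − -0.24)/1.319 = 0.06.
Precision τ = 1/σ² = 1/0.06065² = 272.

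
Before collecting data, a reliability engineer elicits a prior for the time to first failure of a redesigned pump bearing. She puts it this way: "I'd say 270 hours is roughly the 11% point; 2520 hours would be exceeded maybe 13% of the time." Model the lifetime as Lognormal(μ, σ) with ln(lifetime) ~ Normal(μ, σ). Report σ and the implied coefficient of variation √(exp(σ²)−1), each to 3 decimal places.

If T ~ Lognormal(μ,σ) then ln T ~ Normal(μ,σ), so the p-quantile of ln T is μ + z_p·σ.
ln(270) = 5.598 and ln(2520) = 7.832; z_{0.11} = -1.227, z_{0.87} = 1.126.
σ = (7.832 − 5.598)/(1.126 − (-1.227)) = 0.949.
μ = 5.598 − (-1.227)·0.949 = 6.763.
CV = √(exp(σ²)−1) = √(exp(0.9011)−1) = 1.209.

σ ≈ 0.949, CV ≈ 1.209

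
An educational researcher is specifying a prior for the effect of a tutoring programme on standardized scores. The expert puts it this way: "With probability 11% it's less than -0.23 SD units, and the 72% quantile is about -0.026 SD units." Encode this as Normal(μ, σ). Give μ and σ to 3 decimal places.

μ = -0.092, σ = 0.113

For Normal(μ,σ), the p-quantile is μ + z_p·σ. Here z_{0.11} = -1.227, z_{0.72} = 0.5828.
So -0.23 = μ − 1.227σ and -0.026 = μ + 0.5828σ.
Subtracting: σ = (-0.026 − -0.23)/(0.5828 − (-1.227)) = 0.113.
Then μ = -0.23 − (-1.227)·0.113 = -0.092.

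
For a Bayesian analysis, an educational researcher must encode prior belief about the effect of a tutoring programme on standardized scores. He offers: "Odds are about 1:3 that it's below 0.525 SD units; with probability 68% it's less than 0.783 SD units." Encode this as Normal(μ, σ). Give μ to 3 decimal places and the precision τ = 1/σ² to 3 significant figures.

For Normal(μ,σ), the p-quantile is μ + z_p·σ. Here z_{0.25} = -0.6745, z_{0.68} = 0.4677.
So 0.525 = μ − 0.6745σ and 0.783 = μ + 0.4677σ.
Subtracting: σ = (0.783 − 0.525)/(0.4677 − (-0.6745)) = 0.226.
Then μ = 0.525 − (-0.6745)·0.226 = 0.677.
Precision τ = 1/σ² = 1/0.2259² = 19.6.

μ = 0.677, τ = 19.6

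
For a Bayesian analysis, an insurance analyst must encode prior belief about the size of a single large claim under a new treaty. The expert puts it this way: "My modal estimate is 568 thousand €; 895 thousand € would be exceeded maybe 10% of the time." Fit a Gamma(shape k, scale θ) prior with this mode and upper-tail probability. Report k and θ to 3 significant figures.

Gamma(k,θ) with k>1 has mode (k−1)θ, so θ = 568/(k−1).
Need P(X < 895) = 0.9 with θ tied to k this way. Start at k = 2, θ = 568: P(X<895) ≈ 0.467.
Too low — raise k to concentrate. Iterating converges to k ≈ 10.1.
Then θ = 568/(10.1−1) ≈ 62.6.

k ≈ 10.1, θ ≈ 62.6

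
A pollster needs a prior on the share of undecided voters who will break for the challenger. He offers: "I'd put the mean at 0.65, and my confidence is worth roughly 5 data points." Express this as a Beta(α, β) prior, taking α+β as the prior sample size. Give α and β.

α = 3.25, β = 1.75

Under the effective-sample-size interpretation, Beta(α, β) has prior mean α/(α+β) and prior sample size α+β.
So α+β = 5 and α/(α+β) = 0.65, giving α = 0.65·5 = 3.25 and β = 5 − 3.25 = 1.75.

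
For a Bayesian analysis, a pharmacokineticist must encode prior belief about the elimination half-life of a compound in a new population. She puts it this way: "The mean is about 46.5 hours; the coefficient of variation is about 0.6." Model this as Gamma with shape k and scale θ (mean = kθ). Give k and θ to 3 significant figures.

k ≈ 2.78, θ ≈ 16.7

For Gamma(k, scale θ): mean = kθ, variance = kθ², so CV = 1/√k.
CV = 0.6, hence k = 1/CV² = 2.78.
Then θ = mean/k = 46.5/2.78 = 16.7.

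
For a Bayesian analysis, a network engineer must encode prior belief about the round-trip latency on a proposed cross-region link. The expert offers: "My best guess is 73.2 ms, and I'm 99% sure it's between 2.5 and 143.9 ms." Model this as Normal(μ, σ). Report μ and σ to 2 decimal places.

A symmetric 99% interval runs μ ± z·σ with z = 2.576.
Half-width = 70.7, so σ = 70.7/2.576 = 27.45.
μ is the stated best guess, 73.20.

μ = 73.20, σ = 27.45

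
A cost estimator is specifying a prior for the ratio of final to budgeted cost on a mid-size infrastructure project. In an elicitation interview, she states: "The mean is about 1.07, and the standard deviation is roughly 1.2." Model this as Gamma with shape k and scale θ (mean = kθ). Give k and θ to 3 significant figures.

For Gamma(k, scale θ): mean = kθ, variance = kθ², so CV = 1/√k.
CV = SD/mean = 1.2/1.07 = 1.121, hence k = 1/CV² = 0.795.
Then θ = mean/k = 1.07/0.795 = 1.35.

k ≈ 0.795, θ ≈ 1.35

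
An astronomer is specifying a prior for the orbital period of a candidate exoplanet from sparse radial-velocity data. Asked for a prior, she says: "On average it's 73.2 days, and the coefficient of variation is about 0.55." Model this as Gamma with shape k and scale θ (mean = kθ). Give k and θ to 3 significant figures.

k ≈ 3.31, θ ≈ 22.1

For Gamma(k, scale θ): mean = kθ, variance = kθ², so CV = 1/√k.
CV = 0.55, hence k = 1/CV² = 3.31.
Then θ = mean/k = 73.2/3.31 = 22.1.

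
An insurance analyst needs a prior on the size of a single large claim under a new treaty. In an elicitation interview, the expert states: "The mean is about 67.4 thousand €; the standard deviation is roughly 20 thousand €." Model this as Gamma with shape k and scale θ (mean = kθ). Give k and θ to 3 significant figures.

For Gamma(k, scale θ): mean = kθ, variance = kθ², so CV = 1/√k.
CV = SD/mean = 20/67.4 = 0.2967, hence k = 1/CV² = 11.4.
Then θ = mean/k = 67.4/11.4 = 5.93.

k ≈ 11.4, θ ≈ 5.93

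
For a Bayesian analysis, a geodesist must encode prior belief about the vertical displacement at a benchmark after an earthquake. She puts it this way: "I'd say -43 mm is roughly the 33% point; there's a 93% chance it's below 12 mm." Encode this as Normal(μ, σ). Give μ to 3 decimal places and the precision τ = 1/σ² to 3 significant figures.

μ = -30.370, τ = 0.00121

The p-quantile of Normal(μ,σ) is μ + z_p·σ, with z_{0.33} = -0.4399 and z_{0.93} = 1.476.
Eliminate σ: μ = (z₂·x₁ − z₁·x₂)/(z₂ − z₁) = (1.476·-43 − (-0.4399)·12)/1.916 = -30.370.
Then σ = (x₂ − x₁)/(z₂ − z₁) = (12 − -43)/1.916 = 28.710.
Precision τ = 1/σ² = 1/28.71² = 0.00121.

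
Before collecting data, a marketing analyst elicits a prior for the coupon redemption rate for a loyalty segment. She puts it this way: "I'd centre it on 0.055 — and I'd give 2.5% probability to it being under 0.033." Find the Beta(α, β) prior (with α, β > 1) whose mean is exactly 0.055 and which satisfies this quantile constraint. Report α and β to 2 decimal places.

With mean 0.055 fixed, write α = 0.055s, β = 0.945s where s = α+β.
Need P(θ < 0.033) = 0.025 under Beta(0.055s, 0.945s). Normal approximation: (q−m)/√(m(1−m)/s) ≈ z_{0.025} = -1.96, so s ≈ 0.055·0.945·(-1.96)²/(0.033−0.055)² = 412.5.
At s = 412.5: P(θ<0.033) ≈ 0.013. Adjusting to match 0.025 gives s ≈ 326.57.
So α = 0.055·326.57 ≈ 17.96, β = 0.945·326.57 ≈ 308.61.

α ≈ 17.96, β ≈ 308.61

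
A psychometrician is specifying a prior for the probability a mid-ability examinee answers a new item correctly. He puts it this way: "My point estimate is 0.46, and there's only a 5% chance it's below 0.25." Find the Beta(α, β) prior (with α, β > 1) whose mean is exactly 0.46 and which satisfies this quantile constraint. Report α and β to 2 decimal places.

With mean 0.46 fixed, write α = 0.46s, β = 0.54s where s = α+β.
Need P(θ < 0.25) = 0.05 under Beta(0.46s, 0.54s). Normal approximation: (q−m)/√(m(1−m)/s) ≈ z_{0.05} = -1.64, so s ≈ 0.46·0.54·(-1.64)²/(0.25−0.46)² = 15.2.
At s = 15.2: P(θ<0.25) ≈ 0.042. Adjusting to match 0.05 gives s ≈ 13.83.
So α = 0.46·13.83 ≈ 6.36, β = 0.54·13.83 ≈ 7.47.

α ≈ 6.36, β ≈ 7.47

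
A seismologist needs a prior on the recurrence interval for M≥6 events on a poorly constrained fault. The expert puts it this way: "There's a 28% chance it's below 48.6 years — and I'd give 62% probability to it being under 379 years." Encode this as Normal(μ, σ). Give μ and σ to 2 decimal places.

μ = 265.38, σ = 371.94

For Normal(μ,σ), the p-quantile is μ + z_p·σ. Here z_{0.28} = -0.5828, z_{0.62} = 0.3055.
So 48.6 = μ − 0.5828σ and 379 = μ + 0.3055σ.
Subtracting: σ = (379 − 48.6)/(0.3055 − (-0.5828)) = 371.94.
Then μ = 48.6 − (-0.5828)·371.94 = 265.38.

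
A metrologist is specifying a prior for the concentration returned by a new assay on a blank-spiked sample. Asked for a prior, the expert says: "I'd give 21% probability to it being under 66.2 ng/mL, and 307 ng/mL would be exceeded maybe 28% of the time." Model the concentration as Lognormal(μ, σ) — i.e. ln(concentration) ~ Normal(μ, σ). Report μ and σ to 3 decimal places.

μ ≈ 5.083, σ ≈ 1.104

If T ~ Lognormal(μ,σ) then ln T ~ Normal(μ,σ), so the p-quantile of ln T is μ + z_p·σ.
ln(66.2) = 4.193 and ln(307) = 5.727; z_{0.21} = -0.8064, z_{0.72} = 0.5828.
σ = (5.727 − 4.193)/(0.5828 − (-0.8064)) = 1.104.
μ = 4.193 − (-0.8064)·1.104 = 5.083.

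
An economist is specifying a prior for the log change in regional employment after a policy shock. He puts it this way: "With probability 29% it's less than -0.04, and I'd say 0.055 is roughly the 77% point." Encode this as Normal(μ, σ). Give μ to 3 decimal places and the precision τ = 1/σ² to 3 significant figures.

μ = 0.001, τ = 185

For Normal(μ,σ), the p-quantile is μ + z_p·σ. Here z_{0.29} = -0.5534, z_{0.77} = 0.7388.
So -0.04 = μ − 0.5534σ and 0.055 = μ + 0.7388σ.
Subtracting: σ = (0.055 − -0.04)/(0.7388 − (-0.5534)) = 0.074.
Then μ = -0.04 − (-0.5534)·0.074 = 0.001.
Precision τ = 1/σ² = 1/0.07352² = 185.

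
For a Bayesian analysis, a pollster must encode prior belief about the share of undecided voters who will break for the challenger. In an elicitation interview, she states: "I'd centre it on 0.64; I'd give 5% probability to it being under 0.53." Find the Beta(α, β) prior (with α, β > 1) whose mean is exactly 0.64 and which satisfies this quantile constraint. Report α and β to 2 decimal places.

α ≈ 34.24, β ≈ 19.26

With mean 0.64 fixed, write α = 0.64s, β = 0.36s where s = α+β.
Need P(θ < 0.53) = 0.05 under Beta(0.64s, 0.36s). Normal approximation: (q−m)/√(m(1−m)/s) ≈ z_{0.05} = -1.64, so s ≈ 0.64·0.36·(-1.64)²/(0.53−0.64)² = 51.5.
At s = 51.5: P(θ<0.53) ≈ 0.053. Adjusting to match 0.05 gives s ≈ 53.50.
So α = 0.64·53.50 ≈ 34.24, β = 0.36·53.50 ≈ 19.26.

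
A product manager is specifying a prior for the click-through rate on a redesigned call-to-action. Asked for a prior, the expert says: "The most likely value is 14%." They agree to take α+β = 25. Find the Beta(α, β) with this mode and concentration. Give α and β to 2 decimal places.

α = 4.22, β = 20.78

For α,β > 1 the Beta mode is (α−1)/(α+β−2). With α+β = 25, the mode is (α−1)/23.
Set (α−1)/23 = 0.14 → α = 1 + 0.14·23 = 4.22.
β = 25 − α = 20.78.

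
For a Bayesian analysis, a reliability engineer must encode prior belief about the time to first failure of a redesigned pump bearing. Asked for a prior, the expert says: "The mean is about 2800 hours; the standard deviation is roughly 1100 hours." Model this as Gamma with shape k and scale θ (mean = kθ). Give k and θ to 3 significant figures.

For Gamma(k, scale θ): mean = kθ, variance = kθ², so CV = 1/√k.
CV = SD/mean = 1100/2800 = 0.3929, hence k = 1/CV² = 6.48.
Then θ = mean/k = 2800/6.48 = 432.

k ≈ 6.48, θ ≈ 432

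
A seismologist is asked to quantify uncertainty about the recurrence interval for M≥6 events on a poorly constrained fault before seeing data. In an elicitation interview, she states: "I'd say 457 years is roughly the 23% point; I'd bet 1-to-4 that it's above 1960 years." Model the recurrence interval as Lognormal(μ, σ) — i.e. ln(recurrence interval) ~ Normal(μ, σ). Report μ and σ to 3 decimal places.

If T ~ Lognormal(μ,σ) then ln T ~ Normal(μ,σ), so the p-quantile of ln T is μ + z_p·σ.
ln(457) = 6.125 and ln(1960) = 7.581; z_{0.23} = -0.7388, z_{0.8} = 0.8416.
σ = (7.581 − 6.125)/(0.8416 − (-0.7388)) = 0.921.
μ = 6.125 − (-0.7388)·0.921 = 6.805.

μ ≈ 6.805, σ ≈ 0.921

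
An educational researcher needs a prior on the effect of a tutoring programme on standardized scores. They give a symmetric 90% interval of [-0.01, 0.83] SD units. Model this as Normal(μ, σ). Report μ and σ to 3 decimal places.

μ = 0.410, σ = 0.255

A symmetric 90% interval runs μ ± z·σ with z = 1.645.
Half-width = 0.42, so σ = 0.42/1.645 = 0.255.
μ is the interval midpoint, 0.410.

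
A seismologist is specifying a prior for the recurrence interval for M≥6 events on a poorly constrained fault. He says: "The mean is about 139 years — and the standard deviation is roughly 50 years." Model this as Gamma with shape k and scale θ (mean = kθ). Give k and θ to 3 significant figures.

For Gamma(k, scale θ): mean = kθ, variance = kθ², so CV = 1/√k.
CV = SD/mean = 50/139 = 0.3597, hence k = 1/CV² = 7.73.
Then θ = mean/k = 139/7.73 = 18.

k ≈ 7.73, θ ≈ 18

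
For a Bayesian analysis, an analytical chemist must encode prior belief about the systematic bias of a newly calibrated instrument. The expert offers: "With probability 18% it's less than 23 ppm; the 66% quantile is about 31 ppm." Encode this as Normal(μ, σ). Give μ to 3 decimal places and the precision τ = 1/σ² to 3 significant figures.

μ = 28.515, τ = 0.0275

The p-quantile of Normal(μ,σ) is μ + z_p·σ, with z_{0.18} = -0.9154 and z_{0.66} = 0.4125.
Eliminate σ: μ = (z₂·x₁ − z₁·x₂)/(z₂ − z₁) = (0.4125·23 − (-0.9154)·31)/1.328 = 28.515.
Then σ = (x₂ − x₁)/(z₂ − z₁) = (31 − 23)/1.328 = 6.025.
Precision τ = 1/σ² = 1/6.025² = 0.0275.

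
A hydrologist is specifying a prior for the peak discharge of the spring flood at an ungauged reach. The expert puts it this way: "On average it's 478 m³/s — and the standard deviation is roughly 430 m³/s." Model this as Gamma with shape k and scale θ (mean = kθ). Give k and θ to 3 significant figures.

k ≈ 1.24, θ ≈ 387

For Gamma(k, scale θ): mean = kθ, variance = kθ², so CV = 1/√k.
CV = SD/mean = 430/478 = 0.8996, hence k = 1/CV² = 1.24.
Then θ = mean/k = 478/1.24 = 387.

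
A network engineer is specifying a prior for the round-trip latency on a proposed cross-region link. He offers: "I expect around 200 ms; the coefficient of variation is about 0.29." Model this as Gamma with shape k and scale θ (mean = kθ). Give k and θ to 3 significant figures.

For Gamma(k, scale θ): mean = kθ, variance = kθ², so CV = 1/√k.
CV = 0.29, hence k = 1/CV² = 11.9.
Then θ = mean/k = 200/11.9 = 16.8.

k ≈ 11.9, θ ≈ 16.8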